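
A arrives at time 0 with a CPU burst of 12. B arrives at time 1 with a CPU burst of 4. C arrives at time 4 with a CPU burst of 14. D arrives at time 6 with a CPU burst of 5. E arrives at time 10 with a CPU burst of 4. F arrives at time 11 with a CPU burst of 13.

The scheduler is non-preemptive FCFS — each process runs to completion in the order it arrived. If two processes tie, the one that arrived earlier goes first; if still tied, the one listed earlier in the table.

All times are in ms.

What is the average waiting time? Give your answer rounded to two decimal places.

Gantt: | A 0-12 | B 12-16 | C 16-30 | D 30-35 | E 35-39 | F 39-52 |
Completion: A=12  B=16  C=30  D=35  E=39  F=52
Waiting times: A=0, B=11, C=12, D=24, E=25, F=28
Average waiting = (0+11+12+24+25+28) / 6 = 100/6 = 16.67

16.67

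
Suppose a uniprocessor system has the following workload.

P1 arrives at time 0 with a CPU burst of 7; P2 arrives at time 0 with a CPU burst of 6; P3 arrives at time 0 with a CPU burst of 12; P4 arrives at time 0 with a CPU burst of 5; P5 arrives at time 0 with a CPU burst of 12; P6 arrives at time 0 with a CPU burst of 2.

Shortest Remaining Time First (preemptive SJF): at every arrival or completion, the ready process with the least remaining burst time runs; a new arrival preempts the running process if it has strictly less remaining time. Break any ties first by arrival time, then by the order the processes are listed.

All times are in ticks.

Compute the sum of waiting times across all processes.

Schedule: | P6 0-2 | P4 2-7 | P2 7-13 | P1 13-20 | P3 20-32 | P5 32-44 |
Completion: P1=20  P2=13  P3=32  P4=7  P5=44  P6=2
Waiting = turnaround − burst: P1=13, P2=7, P3=20, P4=2, P5=32, P6=0
Total waiting = 13 + 7 + 20 + 2 + 32 + 0 = 74

74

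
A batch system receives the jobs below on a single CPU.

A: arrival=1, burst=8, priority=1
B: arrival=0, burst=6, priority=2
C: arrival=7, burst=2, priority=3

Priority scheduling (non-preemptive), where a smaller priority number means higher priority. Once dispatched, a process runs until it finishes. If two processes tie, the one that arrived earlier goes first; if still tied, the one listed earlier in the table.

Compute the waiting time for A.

5

Schedule: | B 0-6 | A 6-14 | C 14-16 |
Completion: A=14  B=6  C=16
Turnaround (C−A): A=13  B=6  C=9
Waiting(A) = turnaround − burst = 13 − 8 = 5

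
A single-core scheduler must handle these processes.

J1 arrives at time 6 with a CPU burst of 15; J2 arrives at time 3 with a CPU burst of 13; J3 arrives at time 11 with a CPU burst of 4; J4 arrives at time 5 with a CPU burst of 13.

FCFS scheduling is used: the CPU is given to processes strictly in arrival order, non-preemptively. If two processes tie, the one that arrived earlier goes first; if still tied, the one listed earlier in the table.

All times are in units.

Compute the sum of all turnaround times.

Schedule: | idle 0-3 | J2 3-16 | J4 16-29 | J1 29-44 | J3 44-48 |
Completion: J1=44  J2=16  J3=48  J4=29
Turnaround = completion − arrival: J1=38, J2=13, J3=37, J4=24
Total turnaround = 38 + 13 + 37 + 24 = 112

112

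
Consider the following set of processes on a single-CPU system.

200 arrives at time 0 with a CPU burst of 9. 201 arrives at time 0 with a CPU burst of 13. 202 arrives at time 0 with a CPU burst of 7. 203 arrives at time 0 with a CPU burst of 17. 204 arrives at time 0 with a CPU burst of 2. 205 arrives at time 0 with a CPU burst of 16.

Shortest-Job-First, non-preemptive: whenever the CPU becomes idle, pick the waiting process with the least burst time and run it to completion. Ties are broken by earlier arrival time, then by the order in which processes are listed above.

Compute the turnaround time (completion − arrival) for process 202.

9

Schedule: | 204 0-2 | 202 2-9 | 200 9-18 | 201 18-31 | 205 31-47 | 203 47-64 |
Completion: 200=18  201=31  202=9  203=64  204=2  205=47
Turnaround (C−A): 200=18  201=31  202=9  203=64  204=2  205=47
Turnaround(202) = completion − arrival = 9 − 0 = 9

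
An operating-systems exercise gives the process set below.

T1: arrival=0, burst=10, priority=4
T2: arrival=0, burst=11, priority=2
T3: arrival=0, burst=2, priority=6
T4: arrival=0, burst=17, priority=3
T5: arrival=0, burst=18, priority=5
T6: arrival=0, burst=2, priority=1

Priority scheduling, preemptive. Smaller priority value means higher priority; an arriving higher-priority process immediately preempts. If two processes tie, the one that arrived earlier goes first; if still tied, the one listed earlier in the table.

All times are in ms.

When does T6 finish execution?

Gantt: | T6 0-2 | T2 2-13 | T4 13-30 | T1 30-40 | T5 40-58 | T3 58-60 |
Completion: T1=40  T2=13  T3=60  T4=30  T5=58  T6=2

2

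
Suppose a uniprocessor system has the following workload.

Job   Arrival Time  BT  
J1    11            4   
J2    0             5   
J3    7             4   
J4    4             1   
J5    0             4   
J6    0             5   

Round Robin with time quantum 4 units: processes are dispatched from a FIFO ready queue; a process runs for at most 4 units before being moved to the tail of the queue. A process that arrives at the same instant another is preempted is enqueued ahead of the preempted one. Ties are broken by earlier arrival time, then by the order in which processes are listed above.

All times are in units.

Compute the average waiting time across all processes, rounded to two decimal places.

8.83

Schedule: | J2 0-4 | J5 4-8 | J6 8-12 | J4 12-13 | J2 13-14 | J3 14-18 | J1 18-22 | J6 22-23 |
Completion: J1=22  J2=14  J3=18  J4=13  J5=8  J6=23
Waiting times: J1=7, J2=9, J3=7, J4=8, J5=4, J6=18
Average waiting = (7+9+7+8+4+18) / 6 = 53/6 = 8.83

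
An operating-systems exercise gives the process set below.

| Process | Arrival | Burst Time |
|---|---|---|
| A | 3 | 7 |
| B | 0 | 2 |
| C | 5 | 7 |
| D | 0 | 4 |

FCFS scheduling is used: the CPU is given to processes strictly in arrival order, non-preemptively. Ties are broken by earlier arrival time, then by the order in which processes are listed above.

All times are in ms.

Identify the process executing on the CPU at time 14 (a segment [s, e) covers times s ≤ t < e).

C

Timeline: | B 0-2 | D 2-6 | A 6-13 | C 13-20 |
Completion: A=13  B=2  C=20  D=6
Turnaround (C−A): A=10  B=2  C=15  D=6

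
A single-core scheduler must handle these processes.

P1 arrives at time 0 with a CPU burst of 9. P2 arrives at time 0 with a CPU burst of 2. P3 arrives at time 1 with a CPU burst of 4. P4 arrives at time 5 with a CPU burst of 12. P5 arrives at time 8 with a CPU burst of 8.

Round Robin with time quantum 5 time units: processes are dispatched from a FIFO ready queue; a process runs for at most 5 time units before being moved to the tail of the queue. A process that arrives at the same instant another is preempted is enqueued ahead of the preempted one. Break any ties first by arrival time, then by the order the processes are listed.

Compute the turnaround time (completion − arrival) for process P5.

25

Timeline: | P1 0-5 | P2 5-7 | P3 7-11 | P4 11-16 | P1 16-20 | P5 20-25 | P4 25-30 | P5 30-33 | P4 33-35 |
Completion: P1=20  P2=7  P3=11  P4=35  P5=33
Turnaround (C−A): P1=20  P2=7  P3=10  P4=30  P5=25
Turnaround(P5) = completion − arrival = 33 − 8 = 25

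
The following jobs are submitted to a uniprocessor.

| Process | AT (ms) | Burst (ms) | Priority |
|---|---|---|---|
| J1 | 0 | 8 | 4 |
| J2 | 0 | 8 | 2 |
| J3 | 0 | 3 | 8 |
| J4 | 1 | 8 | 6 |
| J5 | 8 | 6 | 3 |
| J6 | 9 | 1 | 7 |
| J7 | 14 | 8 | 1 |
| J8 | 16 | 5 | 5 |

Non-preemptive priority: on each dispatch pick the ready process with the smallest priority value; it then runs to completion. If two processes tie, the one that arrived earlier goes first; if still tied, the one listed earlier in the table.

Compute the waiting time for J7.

0

Gantt: | J2 0-8 | J5 8-14 | J7 14-22 | J1 22-30 | J8 30-35 | J4 35-43 | J6 43-44 | J3 44-47 |
Completion: J1=30  J2=8  J3=47  J4=43  J5=14  J6=44  J7=22  J8=35
Turnaround (C−A): J1=30  J2=8  J3=47  J4=42  J5=6  J6=35  J7=8  J8=19
Waiting(J7) = turnaround − burst = 8 − 8 = 0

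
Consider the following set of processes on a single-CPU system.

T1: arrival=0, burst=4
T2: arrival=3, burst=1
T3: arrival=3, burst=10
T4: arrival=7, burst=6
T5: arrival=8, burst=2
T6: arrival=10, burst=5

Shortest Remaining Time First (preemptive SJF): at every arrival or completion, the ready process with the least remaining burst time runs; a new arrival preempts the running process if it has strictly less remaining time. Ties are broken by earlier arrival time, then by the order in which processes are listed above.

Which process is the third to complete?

Schedule: | T1 0-4 | T2 4-5 | T3 5-7 | T4 7-8 | T5 8-10 | T4 10-15 | T6 15-20 | T3 20-28 |
Completion: T1=4  T2=5  T3=28  T4=15  T5=10  T6=20
Finish order: T1 → T2 → T5 → T4 → T6 → T3

T5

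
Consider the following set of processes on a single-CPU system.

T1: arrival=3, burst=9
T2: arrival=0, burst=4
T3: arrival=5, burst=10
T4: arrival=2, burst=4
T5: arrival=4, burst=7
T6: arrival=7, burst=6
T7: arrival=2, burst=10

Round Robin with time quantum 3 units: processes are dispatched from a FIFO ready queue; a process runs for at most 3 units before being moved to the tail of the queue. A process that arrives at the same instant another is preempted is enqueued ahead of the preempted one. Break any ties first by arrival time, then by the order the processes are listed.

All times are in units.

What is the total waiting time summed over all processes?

Timeline: | T2 0-3 | T4 3-6 | T7 6-9 | T1 9-12 | T2 12-13 | T5 13-16 | T3 16-19 | T4 19-20 | T6 20-23 | T7 23-26 | T1 26-29 | T5 29-32 | T3 32-35 | T6 35-38 | T7 38-41 | T1 41-44 | T5 44-45 | T3 45-48 | T7 48-49 | T3 49-50 |
Completion: T1=44  T2=13  T3=50  T4=20  T5=45  T6=38  T7=49
Turnaround (C−A): T1=41  T2=13  T3=45  T4=18  T5=41  T6=31  T7=47
Waiting = turnaround − burst: T1=32, T2=9, T3=35, T4=14, T5=34, T6=25, T7=37
Total waiting = 32 + 9 + 35 + 14 + 34 + 25 + 37 = 186

186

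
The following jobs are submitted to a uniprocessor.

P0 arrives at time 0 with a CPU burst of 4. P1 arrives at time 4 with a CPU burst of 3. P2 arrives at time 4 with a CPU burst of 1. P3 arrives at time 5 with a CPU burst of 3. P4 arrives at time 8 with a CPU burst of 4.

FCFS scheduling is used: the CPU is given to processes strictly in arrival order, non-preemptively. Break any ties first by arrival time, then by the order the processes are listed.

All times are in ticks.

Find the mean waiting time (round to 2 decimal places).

1.80

Gantt: | P0 0-4 | P1 4-7 | P2 7-8 | P3 8-11 | P4 11-15 |
Completion: P0=4  P1=7  P2=8  P3=11  P4=15
Waiting times: P0=0, P1=0, P2=3, P3=3, P4=3
Average waiting = (0+0+3+3+3) / 5 = 9/5 = 1.80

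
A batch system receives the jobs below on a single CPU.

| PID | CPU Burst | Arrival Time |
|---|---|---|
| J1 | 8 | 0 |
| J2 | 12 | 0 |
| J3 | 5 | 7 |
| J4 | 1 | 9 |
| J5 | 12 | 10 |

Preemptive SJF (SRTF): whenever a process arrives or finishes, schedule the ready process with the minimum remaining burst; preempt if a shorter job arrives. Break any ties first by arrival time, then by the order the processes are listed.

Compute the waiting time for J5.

16

Gantt: | J1 0-8 | J3 8-9 | J4 9-10 | J3 10-14 | J2 14-26 | J5 26-38 |
Completion: J1=8  J2=26  J3=14  J4=10  J5=38
Turnaround (C−A): J1=8  J2=26  J3=7  J4=1  J5=28
Waiting(J5) = turnaround − burst = 28 − 12 = 16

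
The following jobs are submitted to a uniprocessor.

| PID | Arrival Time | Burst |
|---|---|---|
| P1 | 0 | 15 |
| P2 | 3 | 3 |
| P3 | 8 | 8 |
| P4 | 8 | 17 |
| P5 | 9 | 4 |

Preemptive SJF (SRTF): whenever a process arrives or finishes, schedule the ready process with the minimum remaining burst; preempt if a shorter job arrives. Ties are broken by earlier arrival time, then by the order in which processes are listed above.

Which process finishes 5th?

P4

Schedule: | P1 0-3 | P2 3-6 | P1 6-8 | P3 8-9 | P5 9-13 | P3 13-20 | P1 20-30 | P4 30-47 |
Completion: P1=30  P2=6  P3=20  P4=47  P5=13
Turnaround (C−A): P1=30  P2=3  P3=12  P4=39  P5=4
Finish order: P2 → P5 → P3 → P1 → P4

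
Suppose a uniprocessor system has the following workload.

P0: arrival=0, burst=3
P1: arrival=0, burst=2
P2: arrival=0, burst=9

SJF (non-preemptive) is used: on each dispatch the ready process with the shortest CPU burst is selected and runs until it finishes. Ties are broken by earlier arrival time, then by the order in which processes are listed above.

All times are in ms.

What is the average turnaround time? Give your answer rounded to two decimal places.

Gantt: | P1 0-2 | P0 2-5 | P2 5-14 |
Completion: P0=5  P1=2  P2=14
Turnaround (C−A): P0=5  P1=2  P2=14
Turnaround times: P0=5, P1=2, P2=14
Average turnaround = (5+2+14) / 3 = 21/3 = 7.00

7.00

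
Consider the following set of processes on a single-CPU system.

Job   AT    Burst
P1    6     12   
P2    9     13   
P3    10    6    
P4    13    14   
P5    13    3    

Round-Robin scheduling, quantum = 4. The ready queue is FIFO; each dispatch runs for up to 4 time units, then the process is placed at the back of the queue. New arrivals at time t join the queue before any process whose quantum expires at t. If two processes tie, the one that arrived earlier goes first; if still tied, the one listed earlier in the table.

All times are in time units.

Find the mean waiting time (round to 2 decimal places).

22.00

Gantt: | idle 0-6 | P1 6-10 | P2 10-14 | P3 14-18 | P1 18-22 | P4 22-26 | P5 26-29 | P2 29-33 | P3 33-35 | P1 35-39 | P4 39-43 | P2 43-47 | P4 47-51 | P2 51-52 | P4 52-54 |
Completion: P1=39  P2=52  P3=35  P4=54  P5=29
Waiting times: P1=21, P2=30, P3=19, P4=27, P5=13
Average waiting = (21+30+19+27+13) / 5 = 110/5 = 22.00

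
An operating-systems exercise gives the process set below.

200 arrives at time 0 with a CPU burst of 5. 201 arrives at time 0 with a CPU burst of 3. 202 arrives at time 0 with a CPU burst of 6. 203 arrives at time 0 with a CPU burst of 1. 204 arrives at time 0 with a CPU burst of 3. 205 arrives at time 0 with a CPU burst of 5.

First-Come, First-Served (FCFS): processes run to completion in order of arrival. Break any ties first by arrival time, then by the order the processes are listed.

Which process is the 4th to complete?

Gantt: | 200 0-5 | 201 5-8 | 202 8-14 | 203 14-15 | 204 15-18 | 205 18-23 |
Completion: 200=5  201=8  202=14  203=15  204=18  205=23
Finish order: 200 → 201 → 202 → 203 → 204 → 205

203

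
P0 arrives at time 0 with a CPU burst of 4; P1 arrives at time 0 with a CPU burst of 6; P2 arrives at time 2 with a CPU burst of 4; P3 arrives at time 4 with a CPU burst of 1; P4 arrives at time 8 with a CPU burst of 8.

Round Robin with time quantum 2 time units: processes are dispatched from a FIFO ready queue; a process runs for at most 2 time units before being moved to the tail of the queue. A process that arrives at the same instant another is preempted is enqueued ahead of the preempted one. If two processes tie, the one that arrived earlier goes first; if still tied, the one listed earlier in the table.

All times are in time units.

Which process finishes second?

P3

Schedule: | P0 0-2 | P1 2-4 | P2 4-6 | P0 6-8 | P3 8-9 | P1 9-11 | P2 11-13 | P4 13-15 | P1 15-17 | P4 17-23 |
Completion: P0=8  P1=17  P2=13  P3=9  P4=23
Finish order: P0 → P3 → P2 → P1 → P4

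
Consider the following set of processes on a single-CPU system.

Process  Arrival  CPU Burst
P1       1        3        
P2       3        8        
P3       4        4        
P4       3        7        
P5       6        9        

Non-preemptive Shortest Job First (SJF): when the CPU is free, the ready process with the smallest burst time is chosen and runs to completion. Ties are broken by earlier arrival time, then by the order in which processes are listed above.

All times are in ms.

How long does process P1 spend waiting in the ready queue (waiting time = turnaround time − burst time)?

0

Gantt: | idle 0-1 | P1 1-4 | P3 4-8 | P4 8-15 | P2 15-23 | P5 23-32 |
Completion: P1=4  P2=23  P3=8  P4=15  P5=32
Turnaround (C−A): P1=3  P2=20  P3=4  P4=12  P5=26
Waiting(P1) = turnaround − burst = 3 − 3 = 0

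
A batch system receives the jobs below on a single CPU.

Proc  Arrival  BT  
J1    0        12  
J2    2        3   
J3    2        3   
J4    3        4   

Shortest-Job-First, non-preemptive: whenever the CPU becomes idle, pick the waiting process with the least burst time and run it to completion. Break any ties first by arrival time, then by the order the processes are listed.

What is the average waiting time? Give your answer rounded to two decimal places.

Gantt: | J1 0-12 | J2 12-15 | J3 15-18 | J4 18-22 |
Completion: J1=12  J2=15  J3=18  J4=22
Turnaround (C−A): J1=12  J2=13  J3=16  J4=19
Waiting times: J1=0, J2=10, J3=13, J4=15
Average waiting = (0+10+13+15) / 4 = 38/4 = 9.50

9.50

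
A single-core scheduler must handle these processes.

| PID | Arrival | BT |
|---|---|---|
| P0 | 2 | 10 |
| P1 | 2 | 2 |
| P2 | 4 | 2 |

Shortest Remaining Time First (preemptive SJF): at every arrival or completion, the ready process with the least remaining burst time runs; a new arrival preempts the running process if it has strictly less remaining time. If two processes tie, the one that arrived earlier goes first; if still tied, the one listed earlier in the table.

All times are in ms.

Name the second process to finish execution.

P2

Timeline: | idle 0-2 | P1 2-4 | P2 4-6 | P0 6-16 |
Completion: P0=16  P1=4  P2=6
Finish order: P1 → P2 → P0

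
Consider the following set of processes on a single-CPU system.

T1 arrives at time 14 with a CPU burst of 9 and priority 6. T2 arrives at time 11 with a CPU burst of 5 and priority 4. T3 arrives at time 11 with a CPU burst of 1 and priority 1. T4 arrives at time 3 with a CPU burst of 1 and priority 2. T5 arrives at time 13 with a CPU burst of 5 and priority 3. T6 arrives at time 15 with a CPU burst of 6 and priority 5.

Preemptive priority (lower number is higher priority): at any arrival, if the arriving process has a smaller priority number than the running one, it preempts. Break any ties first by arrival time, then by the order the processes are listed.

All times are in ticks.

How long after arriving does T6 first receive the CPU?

7

Timeline: | idle 0-3 | T4 3-4 | idle 4-11 | T3 11-12 | T2 12-13 | T5 13-18 | T2 18-22 | T6 22-28 | T1 28-37 |
Completion: T1=37  T2=22  T3=12  T4=4  T5=18  T6=28
Response(T6) = first start − arrival = 22 − 15 = 7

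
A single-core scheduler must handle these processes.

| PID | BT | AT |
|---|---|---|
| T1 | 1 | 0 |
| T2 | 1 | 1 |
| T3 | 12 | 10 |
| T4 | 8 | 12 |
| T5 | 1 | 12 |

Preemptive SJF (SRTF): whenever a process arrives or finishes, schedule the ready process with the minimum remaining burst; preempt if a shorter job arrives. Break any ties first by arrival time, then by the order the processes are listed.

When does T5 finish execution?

13

Gantt: | T1 0-1 | T2 1-2 | idle 2-10 | T3 10-12 | T5 12-13 | T4 13-21 | T3 21-31 |
Completion: T1=1  T2=2  T3=31  T4=21  T5=13
Turnaround (C−A): T1=1  T2=1  T3=21  T4=9  T5=1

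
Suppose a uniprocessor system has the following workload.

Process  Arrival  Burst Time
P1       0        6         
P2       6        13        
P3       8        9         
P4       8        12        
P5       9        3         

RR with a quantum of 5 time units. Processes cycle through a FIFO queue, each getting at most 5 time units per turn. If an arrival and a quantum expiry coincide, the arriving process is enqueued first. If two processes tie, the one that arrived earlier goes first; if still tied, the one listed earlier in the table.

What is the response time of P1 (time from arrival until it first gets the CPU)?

0

Gantt: | P1 0-6 | P2 6-11 | P3 11-16 | P4 16-21 | P5 21-24 | P2 24-29 | P3 29-33 | P4 33-38 | P2 38-41 | P4 41-43 |
Completion: P1=6  P2=41  P3=33  P4=43  P5=24
Response(P1) = first start − arrival = 0 − 0 = 0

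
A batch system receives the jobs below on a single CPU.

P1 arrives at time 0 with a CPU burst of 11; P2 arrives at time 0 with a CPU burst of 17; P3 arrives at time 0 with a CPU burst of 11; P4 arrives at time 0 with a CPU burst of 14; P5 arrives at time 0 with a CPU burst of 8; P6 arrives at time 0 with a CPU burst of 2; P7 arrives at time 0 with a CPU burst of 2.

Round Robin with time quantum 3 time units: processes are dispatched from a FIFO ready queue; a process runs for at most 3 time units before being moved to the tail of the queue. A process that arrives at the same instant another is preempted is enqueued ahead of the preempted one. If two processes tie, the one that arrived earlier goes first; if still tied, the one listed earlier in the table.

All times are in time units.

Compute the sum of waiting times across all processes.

Schedule: | P1 0-3 | P2 3-6 | P3 6-9 | P4 9-12 | P5 12-15 | P6 15-17 | P7 17-19 | P1 19-22 | P2 22-25 | P3 25-28 | P4 28-31 | P5 31-34 | P1 34-37 | P2 37-40 | P3 40-43 | P4 43-46 | P5 46-48 | P1 48-50 | P2 50-53 | P3 53-55 | P4 55-58 | P2 58-61 | P4 61-63 | P2 63-65 |
Completion: P1=50  P2=65  P3=55  P4=63  P5=48  P6=17  P7=19
Turnaround (C−A): P1=50  P2=65  P3=55  P4=63  P5=48  P6=17  P7=19
Waiting = turnaround − burst: P1=39, P2=48, P3=44, P4=49, P5=40, P6=15, P7=17
Total waiting = 39 + 48 + 44 + 49 + 40 + 15 + 17 = 252

252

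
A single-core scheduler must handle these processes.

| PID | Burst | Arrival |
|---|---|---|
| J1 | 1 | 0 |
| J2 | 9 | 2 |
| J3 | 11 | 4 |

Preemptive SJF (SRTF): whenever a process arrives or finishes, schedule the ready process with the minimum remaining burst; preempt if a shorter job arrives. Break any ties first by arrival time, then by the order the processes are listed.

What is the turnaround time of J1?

Gantt: | J1 0-1 | idle 1-2 | J2 2-11 | J3 11-22 |
Completion: J1=1  J2=11  J3=22
Turnaround (C−A): J1=1  J2=9  J3=18
Turnaround(J1) = completion − arrival = 1 − 0 = 1

1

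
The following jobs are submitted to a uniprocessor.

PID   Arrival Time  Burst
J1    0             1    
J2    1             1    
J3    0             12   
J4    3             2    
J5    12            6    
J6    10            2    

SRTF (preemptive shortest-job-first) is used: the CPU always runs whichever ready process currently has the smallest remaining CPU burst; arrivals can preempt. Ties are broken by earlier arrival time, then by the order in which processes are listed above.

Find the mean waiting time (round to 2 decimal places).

Gantt: | J1 0-1 | J2 1-2 | J3 2-3 | J4 3-5 | J3 5-10 | J6 10-12 | J3 12-18 | J5 18-24 |
Completion: J1=1  J2=2  J3=18  J4=5  J5=24  J6=12
Waiting times: J1=0, J2=0, J3=6, J4=0, J5=6, J6=0
Average waiting = (0+0+6+0+6+0) / 6 = 12/6 = 2.00

2.00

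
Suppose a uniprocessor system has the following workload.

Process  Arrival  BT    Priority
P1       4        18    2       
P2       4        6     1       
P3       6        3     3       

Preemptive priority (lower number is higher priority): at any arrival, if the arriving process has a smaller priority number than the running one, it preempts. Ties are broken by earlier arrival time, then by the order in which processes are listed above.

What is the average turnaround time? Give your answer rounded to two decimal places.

18.33

Timeline: | idle 0-4 | P2 4-10 | P1 10-28 | P3 28-31 |
Completion: P1=28  P2=10  P3=31
Turnaround (C−A): P1=24  P2=6  P3=25
Turnaround times: P1=24, P2=6, P3=25
Average turnaround = (24+6+25) / 3 = 55/3 = 18.33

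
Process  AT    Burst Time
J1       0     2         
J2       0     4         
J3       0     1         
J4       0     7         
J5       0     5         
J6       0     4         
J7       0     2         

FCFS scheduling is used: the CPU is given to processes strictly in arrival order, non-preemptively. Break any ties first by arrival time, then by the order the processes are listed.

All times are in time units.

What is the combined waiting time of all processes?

Schedule: | J1 0-2 | J2 2-6 | J3 6-7 | J4 7-14 | J5 14-19 | J6 19-23 | J7 23-25 |
Completion: J1=2  J2=6  J3=7  J4=14  J5=19  J6=23  J7=25
Waiting = turnaround − burst: J1=0, J2=2, J3=6, J4=7, J5=14, J6=19, J7=23
Total waiting = 0 + 2 + 6 + 7 + 14 + 19 + 23 = 71

71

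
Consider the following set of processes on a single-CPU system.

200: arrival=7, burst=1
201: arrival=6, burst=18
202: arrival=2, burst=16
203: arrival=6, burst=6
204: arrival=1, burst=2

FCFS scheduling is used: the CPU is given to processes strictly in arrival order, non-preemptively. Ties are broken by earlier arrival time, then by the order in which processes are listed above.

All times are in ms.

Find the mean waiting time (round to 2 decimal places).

Gantt: | idle 0-1 | 204 1-3 | 202 3-19 | 201 19-37 | 203 37-43 | 200 43-44 |
Completion: 200=44  201=37  202=19  203=43  204=3
Turnaround (C−A): 200=37  201=31  202=17  203=37  204=2
Waiting times: 200=36, 201=13, 202=1, 203=31, 204=0
Average waiting = (36+13+1+31+0) / 5 = 81/5 = 16.20

16.20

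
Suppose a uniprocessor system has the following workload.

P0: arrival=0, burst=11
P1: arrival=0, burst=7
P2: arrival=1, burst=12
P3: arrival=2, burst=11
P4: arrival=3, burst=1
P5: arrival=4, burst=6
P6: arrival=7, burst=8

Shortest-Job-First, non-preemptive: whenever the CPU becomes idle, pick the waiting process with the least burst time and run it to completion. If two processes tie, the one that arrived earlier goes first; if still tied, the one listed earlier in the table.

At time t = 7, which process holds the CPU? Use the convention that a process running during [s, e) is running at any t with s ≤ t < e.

P4

Timeline: | P1 0-7 | P4 7-8 | P5 8-14 | P6 14-22 | P0 22-33 | P3 33-44 | P2 44-56 |
Completion: P0=33  P1=7  P2=56  P3=44  P4=8  P5=14  P6=22
Turnaround (C−A): P0=33  P1=7  P2=55  P3=42  P4=5  P5=10  P6=15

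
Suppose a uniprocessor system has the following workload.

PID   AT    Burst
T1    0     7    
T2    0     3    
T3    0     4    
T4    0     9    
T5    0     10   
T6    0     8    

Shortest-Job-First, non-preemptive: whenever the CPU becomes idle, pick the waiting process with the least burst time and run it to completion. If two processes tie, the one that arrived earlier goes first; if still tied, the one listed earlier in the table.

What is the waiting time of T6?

14

Gantt: | T2 0-3 | T3 3-7 | T1 7-14 | T6 14-22 | T4 22-31 | T5 31-41 |
Completion: T1=14  T2=3  T3=7  T4=31  T5=41  T6=22
Waiting(T6) = turnaround − burst = 22 − 8 = 14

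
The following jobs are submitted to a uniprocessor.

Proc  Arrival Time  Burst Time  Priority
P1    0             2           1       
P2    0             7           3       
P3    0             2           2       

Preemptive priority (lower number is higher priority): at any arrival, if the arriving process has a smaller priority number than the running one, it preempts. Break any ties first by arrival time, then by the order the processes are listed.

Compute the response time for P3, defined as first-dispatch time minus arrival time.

2

Gantt: | P1 0-2 | P3 2-4 | P2 4-11 |
Completion: P1=2  P2=11  P3=4
Turnaround (C−A): P1=2  P2=11  P3=4
Response(P3) = first start − arrival = 2 − 0 = 2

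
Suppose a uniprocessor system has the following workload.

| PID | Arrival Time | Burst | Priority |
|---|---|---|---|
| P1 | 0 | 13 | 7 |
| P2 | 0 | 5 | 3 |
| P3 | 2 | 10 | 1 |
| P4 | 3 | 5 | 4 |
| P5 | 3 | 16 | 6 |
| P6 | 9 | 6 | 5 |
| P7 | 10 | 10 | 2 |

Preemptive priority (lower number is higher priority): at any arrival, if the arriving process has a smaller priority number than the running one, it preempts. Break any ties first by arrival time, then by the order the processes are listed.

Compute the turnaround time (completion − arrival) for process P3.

10

Timeline: | P2 0-2 | P3 2-12 | P7 12-22 | P2 22-25 | P4 25-30 | P6 30-36 | P5 36-52 | P1 52-65 |
Completion: P1=65  P2=25  P3=12  P4=30  P5=52  P6=36  P7=22
Turnaround (C−A): P1=65  P2=25  P3=10  P4=27  P5=49  P6=27  P7=12
Turnaround(P3) = completion − arrival = 12 − 2 = 10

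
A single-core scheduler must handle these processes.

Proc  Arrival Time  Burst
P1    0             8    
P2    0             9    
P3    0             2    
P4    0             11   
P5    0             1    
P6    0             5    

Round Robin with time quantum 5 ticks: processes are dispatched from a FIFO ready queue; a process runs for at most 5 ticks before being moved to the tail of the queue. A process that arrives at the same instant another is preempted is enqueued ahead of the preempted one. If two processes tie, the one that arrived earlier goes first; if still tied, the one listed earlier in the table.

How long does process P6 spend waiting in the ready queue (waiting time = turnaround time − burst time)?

18

Timeline: | P1 0-5 | P2 5-10 | P3 10-12 | P4 12-17 | P5 17-18 | P6 18-23 | P1 23-26 | P2 26-30 | P4 30-36 |
Completion: P1=26  P2=30  P3=12  P4=36  P5=18  P6=23
Waiting(P6) = turnaround − burst = 23 − 5 = 18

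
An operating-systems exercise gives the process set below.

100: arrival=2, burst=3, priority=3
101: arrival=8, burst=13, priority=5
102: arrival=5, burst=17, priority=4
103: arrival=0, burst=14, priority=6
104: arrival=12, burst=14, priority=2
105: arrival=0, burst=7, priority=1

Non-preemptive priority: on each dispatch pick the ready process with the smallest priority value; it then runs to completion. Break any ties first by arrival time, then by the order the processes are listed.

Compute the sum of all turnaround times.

Gantt: | 105 0-7 | 100 7-10 | 102 10-27 | 104 27-41 | 101 41-54 | 103 54-68 |
Completion: 100=10  101=54  102=27  103=68  104=41  105=7
Turnaround (C−A): 100=8  101=46  102=22  103=68  104=29  105=7
Turnaround = completion − arrival: 100=8, 101=46, 102=22, 103=68, 104=29, 105=7
Total turnaround = 8 + 46 + 22 + 68 + 29 + 7 = 180

180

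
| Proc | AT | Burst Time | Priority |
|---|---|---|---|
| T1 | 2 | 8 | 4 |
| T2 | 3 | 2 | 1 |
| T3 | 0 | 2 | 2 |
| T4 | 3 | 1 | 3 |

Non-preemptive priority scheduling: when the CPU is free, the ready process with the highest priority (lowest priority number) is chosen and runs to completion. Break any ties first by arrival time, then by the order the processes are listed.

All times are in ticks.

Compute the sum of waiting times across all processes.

16

Timeline: | T3 0-2 | T1 2-10 | T2 10-12 | T4 12-13 |
Completion: T1=10  T2=12  T3=2  T4=13
Waiting = turnaround − burst: T1=0, T2=7, T3=0, T4=9
Total waiting = 0 + 7 + 0 + 9 = 16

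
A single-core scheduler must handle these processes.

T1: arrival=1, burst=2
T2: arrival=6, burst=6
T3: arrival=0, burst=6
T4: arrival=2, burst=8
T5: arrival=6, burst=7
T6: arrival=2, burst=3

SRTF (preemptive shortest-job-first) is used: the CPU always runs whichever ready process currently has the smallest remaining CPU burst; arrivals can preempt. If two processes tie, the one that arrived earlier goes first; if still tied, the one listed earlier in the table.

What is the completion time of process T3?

11

Schedule: | T3 0-1 | T1 1-3 | T6 3-6 | T3 6-11 | T2 11-17 | T5 17-24 | T4 24-32 |
Completion: T1=3  T2=17  T3=11  T4=32  T5=24  T6=6
Turnaround (C−A): T1=2  T2=11  T3=11  T4=30  T5=18  T6=4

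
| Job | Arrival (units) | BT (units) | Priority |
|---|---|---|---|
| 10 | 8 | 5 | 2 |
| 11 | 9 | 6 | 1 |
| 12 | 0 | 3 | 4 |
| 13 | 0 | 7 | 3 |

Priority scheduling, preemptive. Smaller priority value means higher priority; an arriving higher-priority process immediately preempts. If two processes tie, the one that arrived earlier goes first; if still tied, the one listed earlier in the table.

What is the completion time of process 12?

21

Gantt: | 13 0-7 | 12 7-8 | 10 8-9 | 11 9-15 | 10 15-19 | 12 19-21 |
Completion: 10=19  11=15  12=21  13=7
Turnaround (C−A): 10=11  11=6  12=21  13=7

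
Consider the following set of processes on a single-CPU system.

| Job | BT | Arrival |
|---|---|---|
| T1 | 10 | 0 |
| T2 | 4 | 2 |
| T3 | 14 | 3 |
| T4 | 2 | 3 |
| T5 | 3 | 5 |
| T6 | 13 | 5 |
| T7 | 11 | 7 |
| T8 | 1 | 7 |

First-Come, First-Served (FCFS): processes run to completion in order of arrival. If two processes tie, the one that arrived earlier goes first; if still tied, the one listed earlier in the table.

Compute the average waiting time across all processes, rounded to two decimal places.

Gantt: | T1 0-10 | T2 10-14 | T3 14-28 | T4 28-30 | T5 30-33 | T6 33-46 | T7 46-57 | T8 57-58 |
Completion: T1=10  T2=14  T3=28  T4=30  T5=33  T6=46  T7=57  T8=58
Turnaround (C−A): T1=10  T2=12  T3=25  T4=27  T5=28  T6=41  T7=50  T8=51
Waiting times: T1=0, T2=8, T3=11, T4=25, T5=25, T6=28, T7=39, T8=50
Average waiting = (0+8+11+25+25+28+39+50) / 8 = 186/8 = 23.25

23.25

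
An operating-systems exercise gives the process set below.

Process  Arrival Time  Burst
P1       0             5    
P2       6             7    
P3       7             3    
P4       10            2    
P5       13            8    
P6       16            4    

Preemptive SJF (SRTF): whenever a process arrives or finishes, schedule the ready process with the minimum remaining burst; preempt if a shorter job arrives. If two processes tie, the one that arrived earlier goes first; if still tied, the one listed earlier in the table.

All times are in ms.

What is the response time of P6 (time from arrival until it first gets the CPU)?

Schedule: | P1 0-5 | idle 5-6 | P2 6-7 | P3 7-10 | P4 10-12 | P2 12-18 | P6 18-22 | P5 22-30 |
Completion: P1=5  P2=18  P3=10  P4=12  P5=30  P6=22
Turnaround (C−A): P1=5  P2=12  P3=3  P4=2  P5=17  P6=6
Response(P6) = first start − arrival = 18 − 16 = 2

2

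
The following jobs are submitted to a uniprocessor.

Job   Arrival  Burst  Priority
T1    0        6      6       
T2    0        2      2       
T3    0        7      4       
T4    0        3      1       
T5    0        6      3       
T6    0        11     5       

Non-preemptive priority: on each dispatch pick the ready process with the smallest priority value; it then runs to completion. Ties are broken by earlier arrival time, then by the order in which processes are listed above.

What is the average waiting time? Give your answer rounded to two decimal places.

11.00

Timeline: | T4 0-3 | T2 3-5 | T5 5-11 | T3 11-18 | T6 18-29 | T1 29-35 |
Completion: T1=35  T2=5  T3=18  T4=3  T5=11  T6=29
Waiting times: T1=29, T2=3, T3=11, T4=0, T5=5, T6=18
Average waiting = (29+3+11+0+5+18) / 6 = 66/6 = 11.00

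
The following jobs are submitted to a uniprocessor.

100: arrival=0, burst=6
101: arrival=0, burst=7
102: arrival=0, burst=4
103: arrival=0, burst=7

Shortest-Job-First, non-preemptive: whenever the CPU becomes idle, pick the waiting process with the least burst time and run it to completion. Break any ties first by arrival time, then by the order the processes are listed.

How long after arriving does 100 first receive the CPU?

Timeline: | 102 0-4 | 100 4-10 | 101 10-17 | 103 17-24 |
Completion: 100=10  101=17  102=4  103=24
Turnaround (C−A): 100=10  101=17  102=4  103=24
Response(100) = first start − arrival = 4 − 0 = 4

4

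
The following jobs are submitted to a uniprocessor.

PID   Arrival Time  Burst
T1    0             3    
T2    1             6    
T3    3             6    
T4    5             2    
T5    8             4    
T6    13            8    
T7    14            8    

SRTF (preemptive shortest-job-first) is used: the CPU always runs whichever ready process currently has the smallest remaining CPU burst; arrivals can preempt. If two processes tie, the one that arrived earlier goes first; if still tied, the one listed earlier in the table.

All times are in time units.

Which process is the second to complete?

Timeline: | T1 0-3 | T2 3-5 | T4 5-7 | T2 7-11 | T5 11-15 | T3 15-21 | T6 21-29 | T7 29-37 |
Completion: T1=3  T2=11  T3=21  T4=7  T5=15  T6=29  T7=37
Turnaround (C−A): T1=3  T2=10  T3=18  T4=2  T5=7  T6=16  T7=23
Finish order: T1 → T4 → T2 → T5 → T3 → T6 → T7

T4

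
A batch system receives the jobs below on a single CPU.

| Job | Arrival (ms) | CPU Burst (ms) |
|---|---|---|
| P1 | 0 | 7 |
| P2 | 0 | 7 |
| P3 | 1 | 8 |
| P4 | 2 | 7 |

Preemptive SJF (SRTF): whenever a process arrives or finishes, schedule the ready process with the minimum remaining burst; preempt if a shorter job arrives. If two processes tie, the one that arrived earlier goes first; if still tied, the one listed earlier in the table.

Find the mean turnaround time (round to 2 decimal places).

17.00

Timeline: | P1 0-7 | P2 7-14 | P4 14-21 | P3 21-29 |
Completion: P1=7  P2=14  P3=29  P4=21
Turnaround (C−A): P1=7  P2=14  P3=28  P4=19
Turnaround times: P1=7, P2=14, P3=28, P4=19
Average turnaround = (7+14+28+19) / 4 = 68/4 = 17.00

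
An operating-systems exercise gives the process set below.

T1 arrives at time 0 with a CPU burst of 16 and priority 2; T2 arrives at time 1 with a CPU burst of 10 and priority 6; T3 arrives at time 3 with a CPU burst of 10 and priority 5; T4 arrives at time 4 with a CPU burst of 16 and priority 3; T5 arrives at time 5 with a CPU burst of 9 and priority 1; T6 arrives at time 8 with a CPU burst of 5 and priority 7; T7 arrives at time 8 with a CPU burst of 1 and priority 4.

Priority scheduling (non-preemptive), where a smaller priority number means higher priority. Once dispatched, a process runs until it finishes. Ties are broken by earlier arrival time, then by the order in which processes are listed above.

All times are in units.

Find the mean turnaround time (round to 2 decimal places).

39.43

Schedule: | T1 0-16 | T5 16-25 | T4 25-41 | T7 41-42 | T3 42-52 | T2 52-62 | T6 62-67 |
Completion: T1=16  T2=62  T3=52  T4=41  T5=25  T6=67  T7=42
Turnaround (C−A): T1=16  T2=61  T3=49  T4=37  T5=20  T6=59  T7=34
Turnaround times: T1=16, T2=61, T3=49, T4=37, T5=20, T6=59, T7=34
Average turnaround = (16+61+49+37+20+59+34) / 7 = 276/7 = 39.43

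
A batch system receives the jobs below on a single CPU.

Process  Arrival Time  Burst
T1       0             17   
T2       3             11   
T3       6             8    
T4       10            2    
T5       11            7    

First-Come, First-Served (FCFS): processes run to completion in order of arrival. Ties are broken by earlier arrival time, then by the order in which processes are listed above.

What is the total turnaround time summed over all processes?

134

Schedule: | T1 0-17 | T2 17-28 | T3 28-36 | T4 36-38 | T5 38-45 |
Completion: T1=17  T2=28  T3=36  T4=38  T5=45
Turnaround = completion − arrival: T1=17, T2=25, T3=30, T4=28, T5=34
Total turnaround = 17 + 25 + 30 + 28 + 34 = 134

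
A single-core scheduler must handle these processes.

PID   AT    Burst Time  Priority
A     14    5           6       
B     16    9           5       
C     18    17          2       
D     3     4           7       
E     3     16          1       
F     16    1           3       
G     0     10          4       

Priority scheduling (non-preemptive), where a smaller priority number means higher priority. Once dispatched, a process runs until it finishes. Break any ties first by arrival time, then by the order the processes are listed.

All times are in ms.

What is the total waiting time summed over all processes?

164

Timeline: | G 0-10 | E 10-26 | C 26-43 | F 43-44 | B 44-53 | A 53-58 | D 58-62 |
Completion: A=58  B=53  C=43  D=62  E=26  F=44  G=10
Waiting = turnaround − burst: A=39, B=28, C=8, D=55, E=7, F=27, G=0
Total waiting = 39 + 28 + 8 + 55 + 7 + 27 + 0 = 164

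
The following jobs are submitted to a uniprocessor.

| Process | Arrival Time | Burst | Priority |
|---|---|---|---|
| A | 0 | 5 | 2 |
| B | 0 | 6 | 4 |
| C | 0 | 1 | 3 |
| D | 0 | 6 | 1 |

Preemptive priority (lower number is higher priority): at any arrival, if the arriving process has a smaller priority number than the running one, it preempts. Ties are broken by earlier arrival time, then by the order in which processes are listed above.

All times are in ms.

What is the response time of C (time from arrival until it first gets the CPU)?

Timeline: | D 0-6 | A 6-11 | C 11-12 | B 12-18 |
Completion: A=11  B=18  C=12  D=6
Turnaround (C−A): A=11  B=18  C=12  D=6
Response(C) = first start − arrival = 11 − 0 = 11

11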